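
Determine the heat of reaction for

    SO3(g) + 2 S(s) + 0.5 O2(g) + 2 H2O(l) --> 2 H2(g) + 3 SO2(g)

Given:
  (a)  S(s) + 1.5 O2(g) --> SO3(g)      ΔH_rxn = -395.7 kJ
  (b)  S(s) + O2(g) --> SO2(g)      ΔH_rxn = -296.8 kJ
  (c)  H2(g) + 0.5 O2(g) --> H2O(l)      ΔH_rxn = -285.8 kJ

(a) reversed: +395.7 kJ
(b) × 3: (3)·(-296.8) = -890.4 kJ
(c) reversed and × 2: (-2)·(-285.8) = +571.6 kJ
Combining the equations, ΔH_rxn = (-1)·(-395.7) + (3)·(-296.8) + (-2)·(-285.8) = 76.9 kJ

ΔH_rxn = 76.9 kJ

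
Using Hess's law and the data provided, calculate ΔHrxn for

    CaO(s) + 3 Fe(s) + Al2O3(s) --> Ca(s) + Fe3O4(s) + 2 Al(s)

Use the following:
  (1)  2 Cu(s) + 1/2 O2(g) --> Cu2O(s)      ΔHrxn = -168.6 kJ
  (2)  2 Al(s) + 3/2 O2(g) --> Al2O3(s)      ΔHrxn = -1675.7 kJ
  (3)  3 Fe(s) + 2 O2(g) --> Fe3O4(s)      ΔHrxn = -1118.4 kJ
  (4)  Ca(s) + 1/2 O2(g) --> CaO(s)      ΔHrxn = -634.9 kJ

(1): not needed (Cu(s) appears nowhere else).
(2) reversed (reverse to put Al2O3(s) on the reactant side): +1675.7 kJ
(3) as written (Fe3O4(s) already on the product side): -1118.4 kJ
(4) reversed (CaO(s) must end up as a reactant): +634.9 kJ
ΔHrxn = (+1675.7) + (-1118.4) + (+634.9) = 1192.2 kJ

ΔHrxn = 1192.2 kJ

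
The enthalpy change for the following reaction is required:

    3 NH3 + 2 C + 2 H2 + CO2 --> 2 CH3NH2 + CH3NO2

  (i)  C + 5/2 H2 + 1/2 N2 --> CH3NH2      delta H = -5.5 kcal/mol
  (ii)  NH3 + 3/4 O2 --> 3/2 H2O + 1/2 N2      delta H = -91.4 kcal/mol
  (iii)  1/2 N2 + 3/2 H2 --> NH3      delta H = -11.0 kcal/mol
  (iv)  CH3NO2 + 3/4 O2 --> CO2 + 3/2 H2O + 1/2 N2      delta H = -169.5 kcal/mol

(i) × 2: (2)·(-5.5) = -11.0 kcal/mol
(ii) as written: -91.4 kcal/mol
(iii) reversed and × 2: (-2)·(-11.0) = +22.0 kcal/mol
(iv) reversed: +169.5 kcal/mol
Summing the manipulated equations, delta H = (2)·(-5.5) + (1)·(-91.4) + (-2)·(-11.0) + (-1)·(-169.5) = 89.1 kcal/mol

delta H = 89.1 kcal/mol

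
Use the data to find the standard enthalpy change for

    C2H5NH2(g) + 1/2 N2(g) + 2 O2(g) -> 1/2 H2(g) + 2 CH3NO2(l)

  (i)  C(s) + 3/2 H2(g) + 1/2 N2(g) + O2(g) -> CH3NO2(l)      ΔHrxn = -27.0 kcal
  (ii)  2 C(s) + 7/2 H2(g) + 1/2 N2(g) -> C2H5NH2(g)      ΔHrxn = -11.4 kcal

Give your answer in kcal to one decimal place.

ΔHrxn = -42.6 kcal

(i) × 2 (scale by 2 for the 2 CH3NO2(l)): (2)·(-27.0) = -54.0 kcal
(ii) reversed (C2H5NH2(g) must end up as a reactant): +11.4 kcal
Since enthalpy is a state function, ΔHrxn = (-54.0) + (+11.4) = -42.6 kcal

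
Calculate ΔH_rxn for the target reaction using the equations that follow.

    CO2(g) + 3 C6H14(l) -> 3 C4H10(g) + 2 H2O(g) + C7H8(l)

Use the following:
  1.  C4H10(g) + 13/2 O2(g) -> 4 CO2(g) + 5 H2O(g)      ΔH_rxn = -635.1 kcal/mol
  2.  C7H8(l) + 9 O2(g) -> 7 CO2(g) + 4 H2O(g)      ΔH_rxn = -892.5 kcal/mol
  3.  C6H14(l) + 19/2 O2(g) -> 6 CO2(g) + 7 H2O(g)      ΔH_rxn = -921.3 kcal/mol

eq. 1 reversed and × 3 (reverse to put C4H10(g) on the product side; ×3 to match 3 C4H10(g) in the target): (-3)·(-635.1) = +1905.3 kcal/mol
eq. 2 reversed (reverse to put C7H8(l) on the product side): +892.5 kcal/mol
eq. 3 × 3 (×3 to match 3 C6H14(l) in the target): (3)·(-921.3) = -2763.9 kcal/mol
ΔH_rxn = (-3)·(-635.1) + (-1)·(-892.5) + (3)·(-921.3) = 33.9 kcal/mol

ΔH_rxn = 33.9 kcal/mol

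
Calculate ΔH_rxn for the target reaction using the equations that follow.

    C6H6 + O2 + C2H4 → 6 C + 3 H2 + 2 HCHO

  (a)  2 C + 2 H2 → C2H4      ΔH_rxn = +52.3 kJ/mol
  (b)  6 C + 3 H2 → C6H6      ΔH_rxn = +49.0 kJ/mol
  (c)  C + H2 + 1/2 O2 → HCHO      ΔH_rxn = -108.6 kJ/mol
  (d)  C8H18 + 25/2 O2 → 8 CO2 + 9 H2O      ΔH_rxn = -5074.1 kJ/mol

(a) reversed (C2H4 must end up as a reactant): -52.3 kJ/mol
(b) reversed (C6H6 must end up as a reactant): -49.0 kJ/mol
(c) × 2 (×2 to match 2 HCHO in the target): (2)·(-108.6) = -217.2 kJ/mol
(d): not needed (H2O appears nowhere else).
By Hess's law, ΔH_rxn = (-52.3) + (-49.0) + (-217.2) = -318.5 kJ/mol

ΔH_rxn = -318.5 kJ/mol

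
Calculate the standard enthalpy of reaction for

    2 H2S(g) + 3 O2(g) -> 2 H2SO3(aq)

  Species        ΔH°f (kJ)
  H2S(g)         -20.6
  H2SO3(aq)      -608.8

ΔH°rxn = Σ nΔHf°(products) − Σ nΔHf°(reactants).
Products: 2·(-608.8) = -1217.6
Reactants: 2·(-20.6) + 3·(+0.0) = -41.2
ΔHrxn = (-1217.6) − (-41.2) = -1176.4 kJ

ΔHrxn = -1176.4 kJ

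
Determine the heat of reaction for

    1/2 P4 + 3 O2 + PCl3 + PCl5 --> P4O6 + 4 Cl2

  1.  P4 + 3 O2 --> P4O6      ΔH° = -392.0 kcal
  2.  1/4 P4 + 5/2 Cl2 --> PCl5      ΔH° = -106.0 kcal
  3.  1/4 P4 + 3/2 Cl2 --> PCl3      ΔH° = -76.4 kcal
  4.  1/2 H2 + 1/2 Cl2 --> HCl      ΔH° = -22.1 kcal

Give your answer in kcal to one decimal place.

ΔH° = -209.6 kcal

eq. 1 as written (P4O6 already on the product side): -392.0 kcal
eq. 2 reversed (reverse to put PCl5 on the reactant side): +106.0 kcal
eq. 3 reversed (reverse to put PCl3 on the reactant side): +76.4 kcal
eq. 4: not needed (HCl appears nowhere else).
Combining the equations, ΔH° = (-392.0) + (+106.0) + (+76.4) = -209.6 kcal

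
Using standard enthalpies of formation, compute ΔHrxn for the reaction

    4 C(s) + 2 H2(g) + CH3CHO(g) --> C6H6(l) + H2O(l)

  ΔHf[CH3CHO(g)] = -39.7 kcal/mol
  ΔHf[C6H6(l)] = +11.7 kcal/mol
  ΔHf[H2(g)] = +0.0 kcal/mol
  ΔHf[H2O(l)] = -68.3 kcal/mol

Products: 1·(+11.7) + 1·(-68.3) = -56.6
Reactants: 4·(+0.0) + 2·(+0.0) + 1·(-39.7) = -39.7
ΔHrxn = (-56.6) − (-39.7) = -16.9 kcal/mol

ΔHrxn = -16.9 kcal/mol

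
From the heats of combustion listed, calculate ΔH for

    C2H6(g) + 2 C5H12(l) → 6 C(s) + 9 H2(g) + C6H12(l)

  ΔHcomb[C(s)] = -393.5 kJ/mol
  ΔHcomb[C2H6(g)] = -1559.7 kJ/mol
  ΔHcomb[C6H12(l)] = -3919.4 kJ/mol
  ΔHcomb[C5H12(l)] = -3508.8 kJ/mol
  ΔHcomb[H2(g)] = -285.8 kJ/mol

ΔH = 275.3 kJ/mol

With combustion enthalpies, reactants minus products:
= [1·(-1559.7) + 2·(-3508.8)] − [6·(-393.5) + 9·(-285.8) + 1·(-3919.4)]
= 275.3 kJ/mol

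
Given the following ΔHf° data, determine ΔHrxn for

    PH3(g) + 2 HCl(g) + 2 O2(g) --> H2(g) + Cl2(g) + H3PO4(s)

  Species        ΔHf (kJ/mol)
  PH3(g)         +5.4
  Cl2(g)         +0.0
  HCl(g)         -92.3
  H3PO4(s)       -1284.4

Products: 1·(+0.0) + 1·(+0.0) + 1·(-1284.4) = -1284.4
Reactants: 1·(+5.4) + 2·(-92.3) + 2·(+0.0) = -179.2
ΔHrxn = (-1284.4) − (-179.2) = -1105.2 kJ/mol

ΔHrxn = -1105.2 kJ/mol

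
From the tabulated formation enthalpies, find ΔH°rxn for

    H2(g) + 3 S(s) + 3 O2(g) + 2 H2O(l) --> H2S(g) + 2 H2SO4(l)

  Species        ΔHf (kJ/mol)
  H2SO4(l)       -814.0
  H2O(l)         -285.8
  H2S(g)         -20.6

ΔH°rxn = Σ nΔHf°(products) − Σ nΔHf°(reactants).
Products: 1·(-20.6) + 2·(-814.0) = -1648.6
Reactants: 1·(+0.0) + 3·(+0.0) + 3·(+0.0) + 2·(-285.8) = -571.6
ΔH°rxn = (-1648.6) − (-571.6) = -1077.0 kJ/mol

ΔH°rxn = -1077.0 kJ/mol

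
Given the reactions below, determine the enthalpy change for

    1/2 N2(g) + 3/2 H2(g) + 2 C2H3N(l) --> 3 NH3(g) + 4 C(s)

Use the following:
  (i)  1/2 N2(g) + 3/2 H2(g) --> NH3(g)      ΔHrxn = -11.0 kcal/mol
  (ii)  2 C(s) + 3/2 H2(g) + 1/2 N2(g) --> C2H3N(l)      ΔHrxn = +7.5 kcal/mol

(i) × 3 (scale by 3 for the 3 NH3(g)): (3)·(-11.0) = -33.0 kcal/mol
(ii) reversed and × 2 (C2H3N(l) must end up as a reactant; scale by 2 for the 2 C2H3N(l)): (-2)·(+7.5) = -15.0 kcal/mol
Combining the equations, ΔHrxn = (3)·(-11.0) + (-2)·(+7.5) = -48.0 kcal/mol

ΔHrxn = -48.0 kcal/mol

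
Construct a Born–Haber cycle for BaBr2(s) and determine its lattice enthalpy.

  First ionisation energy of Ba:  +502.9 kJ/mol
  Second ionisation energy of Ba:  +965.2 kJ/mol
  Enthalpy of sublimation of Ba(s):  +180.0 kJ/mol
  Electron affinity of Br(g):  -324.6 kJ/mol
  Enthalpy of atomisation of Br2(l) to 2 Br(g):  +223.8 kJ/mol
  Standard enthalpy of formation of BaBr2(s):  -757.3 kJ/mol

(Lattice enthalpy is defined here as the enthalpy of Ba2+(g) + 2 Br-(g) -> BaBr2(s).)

ΔHf° = 1·ΔHsub + 1·(ΣIE) + 1·D(Br2) + 2·EA + U
-757.3 = 1·(+180.0) + 1·(+1468.1) + 1·(+223.8) + 2·(-324.6) + U
U = -757.3 − (+1222.7) = -1980.0 kJ/mol

U = -1980.0 kJ/mol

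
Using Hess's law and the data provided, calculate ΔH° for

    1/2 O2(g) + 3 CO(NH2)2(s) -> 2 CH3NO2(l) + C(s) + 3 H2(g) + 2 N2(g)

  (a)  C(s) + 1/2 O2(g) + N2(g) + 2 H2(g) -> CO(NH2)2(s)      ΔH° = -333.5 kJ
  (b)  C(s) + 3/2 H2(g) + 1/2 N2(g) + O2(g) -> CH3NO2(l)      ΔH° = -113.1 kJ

(a) reversed and × 3 (CO(NH2)2(s) must end up as a reactant; scale by 3 for the 3 CO(NH2)2(s)): (-3)·(-333.5) = +1000.5 kJ
(b) × 2 (×2 to match 2 CH3NO2(l) in the target): (2)·(-113.1) = -226.2 kJ
ΔH° = (-3)·(-333.5) + (2)·(-113.1) = 774.3 kJ

ΔH° = 774.3 kJ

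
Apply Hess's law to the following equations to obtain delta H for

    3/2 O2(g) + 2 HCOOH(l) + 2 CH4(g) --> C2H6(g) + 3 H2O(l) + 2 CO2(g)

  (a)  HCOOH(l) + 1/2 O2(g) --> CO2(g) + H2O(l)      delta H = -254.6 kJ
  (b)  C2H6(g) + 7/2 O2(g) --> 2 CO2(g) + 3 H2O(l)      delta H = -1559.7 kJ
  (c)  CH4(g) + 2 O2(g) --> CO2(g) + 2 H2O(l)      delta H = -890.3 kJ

(a) × 2: (2)·(-254.6) = -509.2 kJ
(b) reversed: +1559.7 kJ
(c) × 2: (2)·(-890.3) = -1780.6 kJ
Combining the equations, delta H = (2)·(-254.6) + (-1)·(-1559.7) + (2)·(-890.3) = -730.1 kJ

delta H = -730.1 kJ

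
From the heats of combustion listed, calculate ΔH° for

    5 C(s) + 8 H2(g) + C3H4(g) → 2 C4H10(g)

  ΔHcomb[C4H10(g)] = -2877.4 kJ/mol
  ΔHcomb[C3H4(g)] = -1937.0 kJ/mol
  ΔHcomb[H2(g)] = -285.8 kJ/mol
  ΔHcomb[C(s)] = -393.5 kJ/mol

With combustion enthalpies, reactants minus products:
= [5·(-393.5) + 8·(-285.8) + 1·(-1937.0)] − [2·(-2877.4)]
= -436.1 kJ/mol

ΔH° = -436.1 kJ/mol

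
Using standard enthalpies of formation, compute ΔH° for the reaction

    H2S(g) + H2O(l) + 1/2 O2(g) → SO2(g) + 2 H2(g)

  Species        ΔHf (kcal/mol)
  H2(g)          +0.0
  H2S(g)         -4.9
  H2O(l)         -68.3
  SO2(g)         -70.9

ΔH° = 2.3 kcal/mol

Products: 1·(-70.9) + 2·(+0.0) = -70.9
Reactants: 1·(-4.9) + 1·(-68.3) + 1/2·(+0.0) = -73.2
ΔH° = (-70.9) − (-73.2) = 2.3 kcal/mol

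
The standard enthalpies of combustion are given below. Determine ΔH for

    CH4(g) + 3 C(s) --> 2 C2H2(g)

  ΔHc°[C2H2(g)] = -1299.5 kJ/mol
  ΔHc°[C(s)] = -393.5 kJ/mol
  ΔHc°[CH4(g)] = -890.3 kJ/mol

Using ΔH = Σ nΔHc°(reactants) − Σ nΔHc°(products):
= [1·(-890.3) + 3·(-393.5)] − [2·(-1299.5)]
= 528.2 kJ/mol

ΔH = 528.2 kJ/mol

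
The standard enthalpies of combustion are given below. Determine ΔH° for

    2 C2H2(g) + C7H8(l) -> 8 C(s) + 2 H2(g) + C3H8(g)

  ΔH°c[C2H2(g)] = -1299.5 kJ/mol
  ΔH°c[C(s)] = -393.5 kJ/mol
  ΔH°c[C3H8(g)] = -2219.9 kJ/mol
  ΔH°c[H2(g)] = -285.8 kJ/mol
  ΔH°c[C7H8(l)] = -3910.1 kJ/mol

ΔH° = -569.6 kJ/mol

With combustion enthalpies, reactants minus products:
= [2·(-1299.5) + 1·(-3910.1)] − [8·(-393.5) + 2·(-285.8) + 1·(-2219.9)]
= -569.6 kJ/mol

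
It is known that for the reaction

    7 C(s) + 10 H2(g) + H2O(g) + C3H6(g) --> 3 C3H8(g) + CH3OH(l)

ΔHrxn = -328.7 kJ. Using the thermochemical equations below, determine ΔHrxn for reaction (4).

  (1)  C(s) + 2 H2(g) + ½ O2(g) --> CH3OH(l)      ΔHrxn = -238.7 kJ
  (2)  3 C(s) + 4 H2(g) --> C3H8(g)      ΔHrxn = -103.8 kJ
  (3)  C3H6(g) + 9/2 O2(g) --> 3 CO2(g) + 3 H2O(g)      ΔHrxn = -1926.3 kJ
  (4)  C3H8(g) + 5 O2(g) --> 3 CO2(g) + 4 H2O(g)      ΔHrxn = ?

ΔHrxn = -2043.9 kJ

(1) as written: -238.7 kJ
(2) × 2: (2)·(-103.8) = -207.6 kJ
(3) as written: -1926.3 kJ
(4) reversed: contributes −x
-328.7 = (-238.7) + (-207.6) + (-1926.3) − x
x = (-328.7 − (-2372.6)) / (-1) = -2043.9 kJ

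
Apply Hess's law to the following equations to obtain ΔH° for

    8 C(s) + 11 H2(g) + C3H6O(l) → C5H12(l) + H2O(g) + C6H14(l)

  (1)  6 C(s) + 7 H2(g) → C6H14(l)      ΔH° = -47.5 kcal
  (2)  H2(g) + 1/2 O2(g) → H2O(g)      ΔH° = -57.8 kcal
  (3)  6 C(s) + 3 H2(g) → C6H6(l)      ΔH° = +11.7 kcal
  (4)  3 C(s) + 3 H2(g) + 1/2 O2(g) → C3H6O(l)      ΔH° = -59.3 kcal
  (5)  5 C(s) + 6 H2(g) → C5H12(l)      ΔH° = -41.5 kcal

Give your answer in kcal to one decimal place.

ΔH° = -87.5 kcal

(1) as written (C6H14(l) already on the product side): -47.5 kcal
(2) as written (H2O(g) already on the product side): -57.8 kcal
(3): not needed (C6H6(l) appears nowhere else).
(4) reversed (reverse to put C3H6O(l) on the reactant side): +59.3 kcal
(5) as written (C5H12(l) already on the product side): -41.5 kcal
ΔH° = (-47.5) + (-57.8) + (+59.3) + (-41.5) = -87.5 kcal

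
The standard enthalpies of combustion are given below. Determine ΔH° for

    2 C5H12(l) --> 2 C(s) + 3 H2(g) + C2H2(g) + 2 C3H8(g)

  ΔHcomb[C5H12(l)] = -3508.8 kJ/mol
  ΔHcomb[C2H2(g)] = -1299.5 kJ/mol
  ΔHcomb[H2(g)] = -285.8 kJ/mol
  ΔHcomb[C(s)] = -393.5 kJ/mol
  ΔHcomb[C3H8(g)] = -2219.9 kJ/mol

ΔH° = 366.1 kJ/mol

Using ΔH = Σ nΔHc°(reactants) − Σ nΔHc°(products):
= [2·(-3508.8)] − [2·(-393.5) + 3·(-285.8) + 1·(-1299.5) + 2·(-2219.9)]
= 366.1 kJ/mol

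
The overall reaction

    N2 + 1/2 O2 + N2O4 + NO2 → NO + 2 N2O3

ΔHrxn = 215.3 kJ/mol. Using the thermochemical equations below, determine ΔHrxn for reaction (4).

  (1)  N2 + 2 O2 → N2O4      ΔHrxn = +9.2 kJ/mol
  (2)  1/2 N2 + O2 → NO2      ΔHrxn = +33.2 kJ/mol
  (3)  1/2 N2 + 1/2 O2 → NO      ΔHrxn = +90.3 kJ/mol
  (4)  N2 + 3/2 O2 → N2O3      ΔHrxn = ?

ΔHrxn = 83.7 kJ/mol

(1) reversed (N2O4 must end up as a reactant): -9.2 kJ/mol
(2) reversed (reverse to put NO2 on the reactant side): -33.2 kJ/mol
(3) as written (NO already on the product side): +90.3 kJ/mol
(4) × 2 (scale by 2 for the 2 N2O3): contributes 2·x
+215.3 = (-9.2) + (-33.2) + (+90.3) + 2·x
x = (+215.3 − (+47.9)) / (2) = 83.7 kJ/mol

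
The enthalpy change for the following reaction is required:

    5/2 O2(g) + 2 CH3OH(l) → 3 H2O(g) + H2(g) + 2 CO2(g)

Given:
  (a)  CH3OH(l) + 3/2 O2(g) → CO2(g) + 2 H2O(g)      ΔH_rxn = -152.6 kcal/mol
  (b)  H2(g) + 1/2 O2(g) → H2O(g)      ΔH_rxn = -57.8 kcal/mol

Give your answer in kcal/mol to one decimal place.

ΔH_rxn = -247.4 kcal/mol

(a) × 2 (scale by 2 for the 2 CH3OH(l)): (2)·(-152.6) = -305.2 kcal/mol
(b) reversed (reverse to put H2(g) on the product side): +57.8 kcal/mol
ΔH_rxn = (-305.2) + (+57.8) = -247.4 kcal/mol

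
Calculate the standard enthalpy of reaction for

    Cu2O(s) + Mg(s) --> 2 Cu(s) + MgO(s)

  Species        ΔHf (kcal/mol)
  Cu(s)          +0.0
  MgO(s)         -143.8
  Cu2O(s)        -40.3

ΔHrxn = -103.5 kcal/mol

ΔH°rxn = Σ nΔHf°(products) − Σ nΔHf°(reactants).
Products: 2·(+0.0) + 1·(-143.8) = -143.8
Reactants: 1·(-40.3) + 1·(+0.0) = -40.3
ΔHrxn = (-143.8) − (-40.3) = -103.5 kcal/mol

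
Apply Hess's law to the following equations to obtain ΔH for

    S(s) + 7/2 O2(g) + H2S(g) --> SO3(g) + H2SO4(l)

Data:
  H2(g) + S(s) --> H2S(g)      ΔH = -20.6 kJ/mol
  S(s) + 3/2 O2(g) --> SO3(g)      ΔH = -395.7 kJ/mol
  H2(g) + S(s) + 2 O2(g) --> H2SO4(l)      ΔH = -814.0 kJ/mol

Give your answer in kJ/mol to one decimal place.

equation 1 reversed: +20.6 kJ/mol
equation 2 as written: -395.7 kJ/mol
equation 3 as written: -814.0 kJ/mol
Since enthalpy is a state function, ΔH = (+20.6) + (-395.7) + (-814.0) = -1189.1 kJ/mol

ΔH = -1189.1 kJ/mol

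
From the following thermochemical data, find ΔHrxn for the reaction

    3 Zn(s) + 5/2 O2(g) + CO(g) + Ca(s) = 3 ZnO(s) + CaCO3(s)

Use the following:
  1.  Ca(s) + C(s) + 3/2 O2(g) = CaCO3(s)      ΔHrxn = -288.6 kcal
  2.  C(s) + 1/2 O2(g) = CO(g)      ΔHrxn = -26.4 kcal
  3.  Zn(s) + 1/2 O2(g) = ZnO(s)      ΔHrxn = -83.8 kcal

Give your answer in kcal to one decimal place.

eq. 1 as written: -288.6 kcal
eq. 2 reversed: +26.4 kcal
eq. 3 × 3: (3)·(-83.8) = -251.4 kcal
By Hess's law, ΔHrxn = (1)·(-288.6) + (-1)·(-26.4) + (3)·(-83.8) = -513.6 kcal

ΔHrxn = -513.6 kcal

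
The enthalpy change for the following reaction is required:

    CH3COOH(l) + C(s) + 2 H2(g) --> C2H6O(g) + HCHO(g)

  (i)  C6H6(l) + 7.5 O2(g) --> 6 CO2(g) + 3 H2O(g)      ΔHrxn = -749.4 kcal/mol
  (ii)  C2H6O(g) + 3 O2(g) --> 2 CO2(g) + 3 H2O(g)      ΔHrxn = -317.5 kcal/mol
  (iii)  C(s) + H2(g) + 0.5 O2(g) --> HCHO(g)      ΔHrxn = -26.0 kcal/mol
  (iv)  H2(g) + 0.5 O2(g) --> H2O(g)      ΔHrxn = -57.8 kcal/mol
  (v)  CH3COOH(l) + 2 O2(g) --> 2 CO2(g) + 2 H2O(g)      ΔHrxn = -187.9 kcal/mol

ΔHrxn = 45.8 kcal/mol

(i): not needed (C6H6(l) appears nowhere else).
(ii) reversed (C2H6O(g) must end up as a product): +317.5 kcal/mol
(iii) as written (HCHO(g) already on the product side): -26.0 kcal/mol
(iv) as written: -57.8 kcal/mol
(v) as written (CH3COOH(l) already on the reactant side): -187.9 kcal/mol
Combining the equations, ΔHrxn = (+317.5) + (-26.0) + (-57.8) + (-187.9) = 45.8 kcal/mol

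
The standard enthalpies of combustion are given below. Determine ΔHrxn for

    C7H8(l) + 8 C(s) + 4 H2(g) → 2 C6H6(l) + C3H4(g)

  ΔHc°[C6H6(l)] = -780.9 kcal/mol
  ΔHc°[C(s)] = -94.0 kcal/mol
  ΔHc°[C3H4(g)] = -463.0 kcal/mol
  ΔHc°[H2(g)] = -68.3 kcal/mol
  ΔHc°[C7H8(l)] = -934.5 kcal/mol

Using ΔH = Σ nΔHc°(reactants) − Σ nΔHc°(products):
= [1·(-934.5) + 8·(-94.0) + 4·(-68.3)] − [2·(-780.9) + 1·(-463.0)]
= 65.1 kcal/mol

ΔHrxn = 65.1 kcal/mol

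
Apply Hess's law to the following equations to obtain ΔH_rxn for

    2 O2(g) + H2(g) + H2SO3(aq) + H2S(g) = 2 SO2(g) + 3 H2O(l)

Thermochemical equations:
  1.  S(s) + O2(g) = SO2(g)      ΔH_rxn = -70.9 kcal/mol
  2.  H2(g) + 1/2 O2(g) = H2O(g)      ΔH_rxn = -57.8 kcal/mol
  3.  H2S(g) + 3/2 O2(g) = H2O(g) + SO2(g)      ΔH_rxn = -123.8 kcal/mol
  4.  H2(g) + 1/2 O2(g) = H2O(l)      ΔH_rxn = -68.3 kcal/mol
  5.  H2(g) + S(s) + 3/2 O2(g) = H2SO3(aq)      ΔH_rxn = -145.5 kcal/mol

eq. 1 as written: -70.9 kcal/mol
eq. 2 reversed: +57.8 kcal/mol
eq. 3 as written: -123.8 kcal/mol
eq. 4 × 3: (3)·(-68.3) = -204.9 kcal/mol
eq. 5 reversed: +145.5 kcal/mol
Combining the equations, ΔH_rxn = (1)·(-70.9) + (-1)·(-57.8) + (1)·(-123.8) + (3)·(-68.3) + (-1)·(-145.5) = -196.3 kcal/mol

ΔH_rxn = -196.3 kcal/mol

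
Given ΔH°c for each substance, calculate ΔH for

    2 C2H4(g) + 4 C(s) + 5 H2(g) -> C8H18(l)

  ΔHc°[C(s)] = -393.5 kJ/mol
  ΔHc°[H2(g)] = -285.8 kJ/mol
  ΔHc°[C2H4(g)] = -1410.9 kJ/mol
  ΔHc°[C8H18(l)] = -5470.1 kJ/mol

ΔH = -354.7 kJ/mol

With combustion enthalpies, reactants minus products:
= [2·(-1410.9) + 4·(-393.5) + 5·(-285.8)] − [1·(-5470.1)]
= -354.7 kJ/mol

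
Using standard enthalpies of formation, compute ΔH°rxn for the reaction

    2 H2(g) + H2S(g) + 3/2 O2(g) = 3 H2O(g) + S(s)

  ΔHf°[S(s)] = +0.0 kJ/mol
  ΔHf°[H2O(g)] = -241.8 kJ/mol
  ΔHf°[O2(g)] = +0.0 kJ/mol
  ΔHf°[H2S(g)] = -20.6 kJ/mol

ΔH°rxn = -704.8 kJ/mol

ΔH°rxn = Σ nΔHf°(products) − Σ nΔHf°(reactants).
Products: 3·(-241.8) + 1·(+0.0) = -725.4
Reactants: 2·(+0.0) + 1·(-20.6) + 3/2·(+0.0) = -20.6
ΔH°rxn = (-725.4) − (-20.6) = -704.8 kJ/mol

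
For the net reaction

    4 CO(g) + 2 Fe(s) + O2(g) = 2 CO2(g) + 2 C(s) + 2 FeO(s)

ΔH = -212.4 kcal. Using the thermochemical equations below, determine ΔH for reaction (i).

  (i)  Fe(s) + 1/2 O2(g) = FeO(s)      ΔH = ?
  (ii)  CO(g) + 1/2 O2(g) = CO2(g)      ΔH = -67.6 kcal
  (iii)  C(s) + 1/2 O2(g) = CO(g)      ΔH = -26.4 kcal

ΔH = -65.0 kcal

(i) × 2: contributes 2·x
(ii) × 2: (2)·(-67.6) = -135.2 kcal
(iii) reversed and × 2: (-2)·(-26.4) = +52.8 kcal
-212.4 = (-135.2) + (+52.8) + 2·x
x = (-212.4 − (-82.4)) / (2) = -65.0 kcal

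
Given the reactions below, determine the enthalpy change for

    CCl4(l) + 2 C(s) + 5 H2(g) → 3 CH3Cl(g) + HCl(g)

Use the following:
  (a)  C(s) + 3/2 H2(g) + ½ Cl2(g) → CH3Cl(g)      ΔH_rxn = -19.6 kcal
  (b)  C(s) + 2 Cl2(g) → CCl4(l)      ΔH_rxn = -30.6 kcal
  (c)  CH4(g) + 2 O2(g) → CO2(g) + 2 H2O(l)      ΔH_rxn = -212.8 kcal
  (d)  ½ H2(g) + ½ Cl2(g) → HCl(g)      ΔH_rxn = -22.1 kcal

ΔH_rxn = -50.3 kcal

(a) × 3: (3)·(-19.6) = -58.8 kcal
(b) reversed: +30.6 kcal
(c): not needed.
(d) as written: -22.1 kcal
ΔH_rxn = (-58.8) + (+30.6) + (-22.1) = -50.3 kcal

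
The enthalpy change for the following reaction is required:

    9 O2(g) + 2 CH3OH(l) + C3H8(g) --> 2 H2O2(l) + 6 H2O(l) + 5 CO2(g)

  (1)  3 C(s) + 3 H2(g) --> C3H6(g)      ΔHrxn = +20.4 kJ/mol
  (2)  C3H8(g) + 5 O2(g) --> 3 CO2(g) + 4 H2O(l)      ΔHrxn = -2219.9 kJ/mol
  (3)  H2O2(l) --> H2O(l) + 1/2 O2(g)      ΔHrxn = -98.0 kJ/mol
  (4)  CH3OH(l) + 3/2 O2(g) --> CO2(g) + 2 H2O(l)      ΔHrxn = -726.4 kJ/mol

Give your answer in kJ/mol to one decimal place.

(1): not needed (C(s) appears nowhere else).
(2) as written (C3H8(g) already on the reactant side): -2219.9 kJ/mol
(3) reversed and × 2 (reverse to put H2O2(l) on the product side; scale by 2 for the 2 H2O2(l)): (-2)·(-98.0) = +196.0 kJ/mol
(4) × 2 (scale by 2 for the 2 CH3OH(l)): (2)·(-726.4) = -1452.8 kJ/mol
By Hess's law, ΔHrxn = (1)·(-2219.9) + (-2)·(-98.0) + (2)·(-726.4) = -3476.7 kJ/mol

ΔHrxn = -3476.7 kJ/mol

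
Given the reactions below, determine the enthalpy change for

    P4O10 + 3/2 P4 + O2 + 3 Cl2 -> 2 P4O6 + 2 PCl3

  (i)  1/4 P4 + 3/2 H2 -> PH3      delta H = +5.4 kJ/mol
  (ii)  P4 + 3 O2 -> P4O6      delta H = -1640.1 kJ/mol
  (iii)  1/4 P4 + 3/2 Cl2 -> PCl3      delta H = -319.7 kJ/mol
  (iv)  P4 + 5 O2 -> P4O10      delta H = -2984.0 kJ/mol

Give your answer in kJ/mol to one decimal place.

(i): not needed.
(ii) × 2: (2)·(-1640.1) = -3280.2 kJ/mol
(iii) × 2: (2)·(-319.7) = -639.4 kJ/mol
(iv) reversed: +2984.0 kJ/mol
By Hess's law, delta H = (2)·(-1640.1) + (2)·(-319.7) + (-1)·(-2984.0) = -935.6 kJ/mol

delta H = -935.6 kJ/mol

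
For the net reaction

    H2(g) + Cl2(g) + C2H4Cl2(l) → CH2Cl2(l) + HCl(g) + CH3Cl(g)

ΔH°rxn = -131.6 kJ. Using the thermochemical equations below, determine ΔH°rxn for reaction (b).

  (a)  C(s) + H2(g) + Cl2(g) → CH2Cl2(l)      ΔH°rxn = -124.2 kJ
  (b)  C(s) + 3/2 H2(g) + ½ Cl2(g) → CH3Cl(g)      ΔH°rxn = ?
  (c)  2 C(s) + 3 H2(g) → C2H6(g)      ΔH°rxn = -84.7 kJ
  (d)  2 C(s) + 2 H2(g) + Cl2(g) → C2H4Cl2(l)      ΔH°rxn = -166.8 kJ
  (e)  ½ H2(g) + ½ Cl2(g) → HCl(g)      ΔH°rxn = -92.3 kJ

ΔH°rxn = -81.9 kJ

(a) as written (CH2Cl2(l) already on the product side): -124.2 kJ
(b) as written (CH3Cl(g) already on the product side): contributes x
(c): not needed (C2H6(g) appears nowhere else).
(d) reversed (reverse to put C2H4Cl2(l) on the reactant side): +166.8 kJ
(e) as written (HCl(g) already on the product side): -92.3 kJ
-131.6 = (-124.2) + (+166.8) + (-92.3) + x
x = (-131.6 − (-49.7)) / (1) = -81.9 kJ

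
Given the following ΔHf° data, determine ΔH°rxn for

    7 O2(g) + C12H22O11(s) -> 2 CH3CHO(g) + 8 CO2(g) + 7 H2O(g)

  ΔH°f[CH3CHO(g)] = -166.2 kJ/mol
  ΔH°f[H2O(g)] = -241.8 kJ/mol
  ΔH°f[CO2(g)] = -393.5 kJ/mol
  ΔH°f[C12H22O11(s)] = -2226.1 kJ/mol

ΔH°rxn = -2946.9 kJ/mol

Products: 2·(-166.2) + 8·(-393.5) + 7·(-241.8) = -5173.0
Reactants: 7·(+0.0) + 1·(-2226.1) = -2226.1
ΔH°rxn = (-5173.0) − (-2226.1) = -2946.9 kJ/mol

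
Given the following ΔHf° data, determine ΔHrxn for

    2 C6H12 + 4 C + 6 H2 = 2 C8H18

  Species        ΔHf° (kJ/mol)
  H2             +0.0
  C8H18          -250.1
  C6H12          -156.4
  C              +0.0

ΔHrxn = -187.4 kJ/mol

Products: 2·(-250.1) = -500.2
Reactants: 2·(-156.4) + 4·(+0.0) + 6·(+0.0) = -312.8
ΔHrxn = (-500.2) − (-312.8) = -187.4 kJ/mol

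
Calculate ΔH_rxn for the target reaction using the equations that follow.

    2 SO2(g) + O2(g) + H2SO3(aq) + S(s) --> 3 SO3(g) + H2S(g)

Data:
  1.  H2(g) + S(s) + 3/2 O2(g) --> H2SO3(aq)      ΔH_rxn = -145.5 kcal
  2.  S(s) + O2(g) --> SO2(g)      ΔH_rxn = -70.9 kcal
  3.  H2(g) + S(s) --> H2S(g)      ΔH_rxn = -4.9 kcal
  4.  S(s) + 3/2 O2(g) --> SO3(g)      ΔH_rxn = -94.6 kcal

ΔH_rxn = -1.4 kcal

eq. 1 reversed (reverse to put H2SO3(aq) on the reactant side): +145.5 kcal
eq. 2 reversed and × 2 (SO2(g) must end up as a reactant; ×2 to match 2 SO2(g) in the target): (-2)·(-70.9) = +141.8 kcal
eq. 3 as written (H2S(g) already on the product side): -4.9 kcal
eq. 4 × 3 (scale by 3 for the 3 SO3(g)): (3)·(-94.6) = -283.8 kcal
ΔH_rxn = (+145.5) + (+141.8) + (-4.9) + (-283.8) = -1.4 kcal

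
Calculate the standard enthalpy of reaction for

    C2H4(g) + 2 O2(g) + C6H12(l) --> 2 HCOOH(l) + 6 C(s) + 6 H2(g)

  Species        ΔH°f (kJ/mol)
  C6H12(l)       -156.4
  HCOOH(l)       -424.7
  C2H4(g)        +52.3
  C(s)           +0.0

Products: 2·(-424.7) + 6·(+0.0) + 6·(+0.0) = -849.4
Reactants: 1·(+52.3) + 2·(+0.0) + 1·(-156.4) = -104.1
ΔH° = (-849.4) − (-104.1) = -745.3 kJ/mol

ΔH° = -745.3 kJ/mol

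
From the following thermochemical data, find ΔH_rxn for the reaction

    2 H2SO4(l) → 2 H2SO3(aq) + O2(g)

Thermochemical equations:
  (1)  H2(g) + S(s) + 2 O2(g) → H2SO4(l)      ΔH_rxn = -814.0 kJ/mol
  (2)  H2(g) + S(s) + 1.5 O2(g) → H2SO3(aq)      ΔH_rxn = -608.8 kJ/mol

ΔH_rxn = 410.4 kJ/mol

(1) reversed and × 2: (-2)·(-814.0) = +1628.0 kJ/mol
(2) × 2: (2)·(-608.8) = -1217.6 kJ/mol
ΔH_rxn = (+1628.0) + (-1217.6) = 410.4 kJ/mol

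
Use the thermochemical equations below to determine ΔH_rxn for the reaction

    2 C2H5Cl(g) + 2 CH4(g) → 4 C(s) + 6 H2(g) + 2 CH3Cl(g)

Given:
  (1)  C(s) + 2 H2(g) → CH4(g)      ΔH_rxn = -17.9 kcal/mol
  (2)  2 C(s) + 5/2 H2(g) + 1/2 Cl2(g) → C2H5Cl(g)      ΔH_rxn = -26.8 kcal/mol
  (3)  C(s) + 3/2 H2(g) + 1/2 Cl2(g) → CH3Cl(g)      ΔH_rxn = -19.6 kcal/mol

(1) reversed and × 2 (CH4(g) must end up as a reactant; scale by 2 for the 2 CH4(g)): (-2)·(-17.9) = +35.8 kcal/mol
(2) reversed and × 2 (C2H5Cl(g) must end up as a reactant; ×2 to match 2 C2H5Cl(g) in the target): (-2)·(-26.8) = +53.6 kcal/mol
(3) × 2 (×2 to match 2 CH3Cl(g) in the target): (2)·(-19.6) = -39.2 kcal/mol
ΔH_rxn = (-2)·(-17.9) + (-2)·(-26.8) + (2)·(-19.6) = 50.2 kcal/mol

ΔH_rxn = 50.2 kcal/mol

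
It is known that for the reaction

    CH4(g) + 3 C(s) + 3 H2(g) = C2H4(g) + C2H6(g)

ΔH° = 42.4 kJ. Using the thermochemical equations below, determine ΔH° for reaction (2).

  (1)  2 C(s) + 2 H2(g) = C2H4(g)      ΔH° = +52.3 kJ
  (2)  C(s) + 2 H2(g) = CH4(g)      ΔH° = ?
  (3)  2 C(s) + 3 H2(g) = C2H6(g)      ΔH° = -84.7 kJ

ΔH° = -74.8 kJ

(1) as written: +52.3 kJ
(2) reversed: contributes −x
(3) as written: -84.7 kJ
+42.4 = (+52.3) + (-84.7) − x
x = (+42.4 − (-32.4)) / (-1) = -74.8 kJ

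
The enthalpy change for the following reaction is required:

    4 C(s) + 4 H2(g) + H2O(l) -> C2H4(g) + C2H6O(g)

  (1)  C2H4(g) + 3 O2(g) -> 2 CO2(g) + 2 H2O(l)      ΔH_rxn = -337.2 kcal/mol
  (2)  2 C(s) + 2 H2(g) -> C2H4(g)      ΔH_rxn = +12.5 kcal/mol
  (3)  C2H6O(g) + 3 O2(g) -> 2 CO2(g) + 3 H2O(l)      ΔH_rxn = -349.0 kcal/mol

(1) as written: -337.2 kcal/mol
(2) × 2: (2)·(+12.5) = +25.0 kcal/mol
(3) reversed: +349.0 kcal/mol
ΔH_rxn = (1)·(-337.2) + (2)·(+12.5) + (-1)·(-349.0) = 36.8 kcal/mol

ΔH_rxn = 36.8 kcal/mol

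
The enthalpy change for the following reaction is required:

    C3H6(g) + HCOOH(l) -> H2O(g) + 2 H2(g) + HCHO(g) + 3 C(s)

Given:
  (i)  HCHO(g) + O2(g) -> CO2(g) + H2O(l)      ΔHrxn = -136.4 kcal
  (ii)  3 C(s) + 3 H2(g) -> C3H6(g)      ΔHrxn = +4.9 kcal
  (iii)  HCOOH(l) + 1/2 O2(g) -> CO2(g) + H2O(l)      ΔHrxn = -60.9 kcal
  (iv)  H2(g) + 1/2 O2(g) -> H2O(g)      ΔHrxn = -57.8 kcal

(i) reversed (HCHO(g) must end up as a product): +136.4 kcal
(ii) reversed (C3H6(g) must end up as a reactant): -4.9 kcal
(iii) as written (HCOOH(l) already on the reactant side): -60.9 kcal
(iv) as written (H2O(g) already on the product side): -57.8 kcal
By Hess's law, ΔHrxn = (+136.4) + (-4.9) + (-60.9) + (-57.8) = 12.8 kcal

ΔHrxn = 12.8 kcal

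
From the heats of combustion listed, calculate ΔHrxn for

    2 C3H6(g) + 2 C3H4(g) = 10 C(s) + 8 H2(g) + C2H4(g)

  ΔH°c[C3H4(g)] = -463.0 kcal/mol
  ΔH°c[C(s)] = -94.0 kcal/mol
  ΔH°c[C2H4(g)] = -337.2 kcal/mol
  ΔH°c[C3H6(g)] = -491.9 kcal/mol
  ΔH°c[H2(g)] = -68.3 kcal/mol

With combustion enthalpies, reactants minus products:
= [2·(-491.9) + 2·(-463.0)] − [10·(-94.0) + 8·(-68.3) + 1·(-337.2)]
= -86.2 kcal/mol

ΔHrxn = -86.2 kcal/mol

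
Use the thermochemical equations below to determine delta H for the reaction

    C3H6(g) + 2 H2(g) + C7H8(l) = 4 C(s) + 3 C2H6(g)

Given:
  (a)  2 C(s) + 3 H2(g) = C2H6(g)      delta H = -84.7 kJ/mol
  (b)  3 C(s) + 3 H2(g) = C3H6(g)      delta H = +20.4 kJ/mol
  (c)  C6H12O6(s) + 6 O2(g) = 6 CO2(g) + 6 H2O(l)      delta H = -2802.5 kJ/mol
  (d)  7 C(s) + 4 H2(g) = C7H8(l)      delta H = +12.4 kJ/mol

delta H = -286.9 kJ/mol

(a) × 3 (×3 to match 3 C2H6(g) in the target): (3)·(-84.7) = -254.1 kJ/mol
(b) reversed (C3H6(g) must end up as a reactant): -20.4 kJ/mol
(c): not needed (C6H12O6(s) appears nowhere else).
(d) reversed (C7H8(l) must end up as a reactant): -12.4 kJ/mol
delta H = (-254.1) + (-20.4) + (-12.4) = -286.9 kJ/mol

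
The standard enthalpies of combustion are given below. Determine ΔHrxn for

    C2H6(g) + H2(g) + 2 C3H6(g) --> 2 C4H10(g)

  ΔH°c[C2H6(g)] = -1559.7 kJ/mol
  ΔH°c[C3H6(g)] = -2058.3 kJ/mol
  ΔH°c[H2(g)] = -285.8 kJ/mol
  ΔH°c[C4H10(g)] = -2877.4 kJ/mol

With combustion enthalpies, reactants minus products:
= [1·(-1559.7) + 1·(-285.8) + 2·(-2058.3)] − [2·(-2877.4)]
= -207.3 kJ/mol

ΔHrxn = -207.3 kJ/mol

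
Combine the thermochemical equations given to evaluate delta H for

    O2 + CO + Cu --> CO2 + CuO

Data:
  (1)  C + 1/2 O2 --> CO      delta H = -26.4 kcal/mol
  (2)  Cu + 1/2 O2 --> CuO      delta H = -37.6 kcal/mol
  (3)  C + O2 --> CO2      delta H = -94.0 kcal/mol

(1) reversed: +26.4 kcal/mol
(2) as written: -37.6 kcal/mol
(3) as written: -94.0 kcal/mol
delta H = (+26.4) + (-37.6) + (-94.0) = -105.2 kcal/mol

delta H = -105.2 kcal/mol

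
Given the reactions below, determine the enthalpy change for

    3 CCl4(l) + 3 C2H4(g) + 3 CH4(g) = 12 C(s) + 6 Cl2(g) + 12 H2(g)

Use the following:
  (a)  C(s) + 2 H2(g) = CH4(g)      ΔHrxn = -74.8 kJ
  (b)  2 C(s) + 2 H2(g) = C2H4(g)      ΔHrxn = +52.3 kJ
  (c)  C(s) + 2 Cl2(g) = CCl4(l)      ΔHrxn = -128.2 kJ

ΔHrxn = 452.1 kJ

(a) reversed and × 3: (-3)·(-74.8) = +224.4 kJ
(b) reversed and × 3: (-3)·(+52.3) = -156.9 kJ
(c) reversed and × 3: (-3)·(-128.2) = +384.6 kJ
ΔHrxn = (+224.4) + (-156.9) + (+384.6) = 452.1 kJ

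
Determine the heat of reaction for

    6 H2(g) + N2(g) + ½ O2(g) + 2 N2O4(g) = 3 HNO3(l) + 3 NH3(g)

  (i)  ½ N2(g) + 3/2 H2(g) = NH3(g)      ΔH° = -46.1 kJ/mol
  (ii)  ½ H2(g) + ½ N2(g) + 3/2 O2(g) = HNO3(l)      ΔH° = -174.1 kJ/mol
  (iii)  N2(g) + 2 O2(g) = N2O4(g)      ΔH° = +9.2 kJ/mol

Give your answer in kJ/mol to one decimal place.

ΔH° = -679.0 kJ/mol

(i) × 3: (3)·(-46.1) = -138.3 kJ/mol
(ii) × 3: (3)·(-174.1) = -522.3 kJ/mol
(iii) reversed and × 2: (-2)·(+9.2) = -18.4 kJ/mol
By Hess's law, ΔH° = (-138.3) + (-522.3) + (-18.4) = -679.0 kJ/mol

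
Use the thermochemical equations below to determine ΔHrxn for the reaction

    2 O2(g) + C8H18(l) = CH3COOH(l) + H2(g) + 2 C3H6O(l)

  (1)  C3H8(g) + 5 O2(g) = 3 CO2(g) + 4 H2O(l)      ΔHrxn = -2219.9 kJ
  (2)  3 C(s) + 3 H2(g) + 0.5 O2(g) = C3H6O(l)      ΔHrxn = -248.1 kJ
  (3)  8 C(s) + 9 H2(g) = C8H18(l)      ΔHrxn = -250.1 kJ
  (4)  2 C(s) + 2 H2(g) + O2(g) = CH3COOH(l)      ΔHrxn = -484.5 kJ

(1): not needed.
(2) × 2: (2)·(-248.1) = -496.2 kJ
(3) reversed: +250.1 kJ
(4) as written: -484.5 kJ
Combining the equations, ΔHrxn = (2)·(-248.1) + (-1)·(-250.1) + (1)·(-484.5) = -730.6 kJ

ΔHrxn = -730.6 kJ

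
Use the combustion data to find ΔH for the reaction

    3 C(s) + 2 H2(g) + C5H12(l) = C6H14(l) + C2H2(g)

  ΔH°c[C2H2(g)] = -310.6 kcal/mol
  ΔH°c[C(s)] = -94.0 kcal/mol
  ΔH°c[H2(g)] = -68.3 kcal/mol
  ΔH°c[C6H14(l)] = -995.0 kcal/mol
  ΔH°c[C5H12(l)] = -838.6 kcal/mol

Using ΔH = Σ nΔHc°(reactants) − Σ nΔHc°(products):
= [3·(-94.0) + 2·(-68.3) + 1·(-838.6)] − [1·(-995.0) + 1·(-310.6)]
= 48.4 kcal/mol

ΔH = 48.4 kcal/mol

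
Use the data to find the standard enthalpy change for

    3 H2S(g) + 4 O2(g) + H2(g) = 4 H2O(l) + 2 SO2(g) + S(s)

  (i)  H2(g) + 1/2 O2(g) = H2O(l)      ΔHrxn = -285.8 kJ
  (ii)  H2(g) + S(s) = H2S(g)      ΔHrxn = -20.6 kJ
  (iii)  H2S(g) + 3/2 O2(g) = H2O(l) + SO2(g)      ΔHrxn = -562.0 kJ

(i) × 2: (2)·(-285.8) = -571.6 kJ
(ii) reversed (S(s) must end up as a product): +20.6 kJ
(iii) × 2 (×2 to match 2 SO2(g) in the target): (2)·(-562.0) = -1124.0 kJ
Combining the equations, ΔHrxn = (2)·(-285.8) + (-1)·(-20.6) + (2)·(-562.0) = -1675.0 kJ

ΔHrxn = -1675.0 kJ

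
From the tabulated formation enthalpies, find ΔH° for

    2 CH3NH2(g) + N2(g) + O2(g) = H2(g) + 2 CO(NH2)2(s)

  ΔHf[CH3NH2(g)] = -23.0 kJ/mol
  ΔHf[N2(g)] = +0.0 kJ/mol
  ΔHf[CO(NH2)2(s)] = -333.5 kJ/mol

Products: 1·(+0.0) + 2·(-333.5) = -667.0
Reactants: 2·(-23.0) + 1·(+0.0) + 1·(+0.0) = -46.0
ΔH° = (-667.0) − (-46.0) = -621.0 kJ/mol

ΔH° = -621.0 kJ/mol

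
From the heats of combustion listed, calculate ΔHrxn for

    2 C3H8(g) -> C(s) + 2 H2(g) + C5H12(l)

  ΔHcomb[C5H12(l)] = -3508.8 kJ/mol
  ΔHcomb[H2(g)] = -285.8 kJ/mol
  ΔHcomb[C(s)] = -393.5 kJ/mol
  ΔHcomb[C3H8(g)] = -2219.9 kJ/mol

Using ΔH = Σ nΔHc°(reactants) − Σ nΔHc°(products):
= [2·(-2219.9)] − [1·(-393.5) + 2·(-285.8) + 1·(-3508.8)]
= 34.1 kJ/mol

ΔHrxn = 34.1 kJ/mol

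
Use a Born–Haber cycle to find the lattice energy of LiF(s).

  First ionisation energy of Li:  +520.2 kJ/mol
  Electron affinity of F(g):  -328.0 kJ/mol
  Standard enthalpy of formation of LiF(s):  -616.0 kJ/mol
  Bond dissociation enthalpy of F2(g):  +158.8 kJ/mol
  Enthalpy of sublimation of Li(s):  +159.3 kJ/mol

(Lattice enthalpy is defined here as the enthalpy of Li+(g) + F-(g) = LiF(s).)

U = -1046.9 kJ/mol

ΔHf° = 1·ΔHsub + 1·(ΣIE) + 1/2·D(F2) + 1·EA + U
-616.0 = 1·(+159.3) + 1·(+520.2) + 1/2·(+158.8) + 1·(-328.0) + U
U = -616.0 − (+430.9) = -1046.9 kJ/mol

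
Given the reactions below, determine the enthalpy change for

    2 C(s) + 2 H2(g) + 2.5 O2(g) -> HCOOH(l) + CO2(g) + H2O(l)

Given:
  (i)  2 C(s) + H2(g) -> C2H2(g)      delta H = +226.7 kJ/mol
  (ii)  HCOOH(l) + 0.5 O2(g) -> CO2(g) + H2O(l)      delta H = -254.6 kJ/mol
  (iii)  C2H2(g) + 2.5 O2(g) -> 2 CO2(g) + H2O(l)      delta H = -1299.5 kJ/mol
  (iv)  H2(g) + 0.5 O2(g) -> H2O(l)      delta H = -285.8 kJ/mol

(i) as written: +226.7 kJ/mol
(ii) reversed: +254.6 kJ/mol
(iii) as written: -1299.5 kJ/mol
(iv) as written: -285.8 kJ/mol
By Hess's law, delta H = (+226.7) + (+254.6) + (-1299.5) + (-285.8) = -1104.0 kJ/mol

delta H = -1104.0 kJ/mol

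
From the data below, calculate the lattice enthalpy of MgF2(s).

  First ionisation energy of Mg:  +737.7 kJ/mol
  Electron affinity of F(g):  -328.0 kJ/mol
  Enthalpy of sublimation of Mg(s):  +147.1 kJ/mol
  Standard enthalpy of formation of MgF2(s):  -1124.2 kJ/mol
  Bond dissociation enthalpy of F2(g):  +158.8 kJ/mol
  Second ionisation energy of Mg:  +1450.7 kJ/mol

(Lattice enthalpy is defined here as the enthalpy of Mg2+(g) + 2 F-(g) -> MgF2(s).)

ΔHf° = 1·ΔHsub + 1·(ΣIE) + 1·D(F2) + 2·EA + U
-1124.2 = 1·(+147.1) + 1·(+2188.4) + 1·(+158.8) + 2·(-328.0) + U
U = -1124.2 − (+1838.3) = -2962.5 kJ/mol

U = -2962.5 kJ/mol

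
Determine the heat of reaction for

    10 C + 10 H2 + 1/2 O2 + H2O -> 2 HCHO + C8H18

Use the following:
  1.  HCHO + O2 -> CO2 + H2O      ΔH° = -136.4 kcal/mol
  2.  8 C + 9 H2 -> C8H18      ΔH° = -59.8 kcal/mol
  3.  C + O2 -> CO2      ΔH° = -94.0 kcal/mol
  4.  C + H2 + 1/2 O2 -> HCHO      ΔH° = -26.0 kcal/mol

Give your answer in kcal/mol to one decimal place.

ΔH° = -43.4 kcal/mol

eq. 1 reversed: +136.4 kcal/mol
eq. 2 as written: -59.8 kcal/mol
eq. 3 as written: -94.0 kcal/mol
eq. 4 as written: -26.0 kcal/mol
ΔH° = (+136.4) + (-59.8) + (-94.0) + (-26.0) = -43.4 kcal/mol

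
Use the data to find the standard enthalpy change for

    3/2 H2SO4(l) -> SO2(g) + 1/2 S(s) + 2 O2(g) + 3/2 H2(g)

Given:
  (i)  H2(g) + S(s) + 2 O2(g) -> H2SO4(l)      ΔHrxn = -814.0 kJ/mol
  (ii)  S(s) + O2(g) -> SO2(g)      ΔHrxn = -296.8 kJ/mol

(i) reversed and × 3/2 (reverse to put H2SO4(l) on the reactant side; ×3/2 to match 3/2 H2SO4(l) in the target): (-3/2)·(-814.0) = +1221.0 kJ/mol
(ii) as written (SO2(g) already on the product side): -296.8 kJ/mol
ΔHrxn = (-3/2)·(-814.0) + (1)·(-296.8) = 924.2 kJ/mol

ΔHrxn = 924.2 kJ/mol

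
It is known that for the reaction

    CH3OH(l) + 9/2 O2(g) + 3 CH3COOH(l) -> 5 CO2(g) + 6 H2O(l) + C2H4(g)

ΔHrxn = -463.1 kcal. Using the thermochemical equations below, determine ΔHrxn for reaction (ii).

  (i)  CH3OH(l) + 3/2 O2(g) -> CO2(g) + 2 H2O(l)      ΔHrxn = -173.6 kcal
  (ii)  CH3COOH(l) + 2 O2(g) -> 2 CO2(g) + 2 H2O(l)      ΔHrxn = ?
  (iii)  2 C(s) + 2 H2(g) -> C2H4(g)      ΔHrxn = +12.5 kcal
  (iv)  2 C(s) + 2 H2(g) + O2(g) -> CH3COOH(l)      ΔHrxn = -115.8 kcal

ΔHrxn = -208.9 kcal

(i) as written (CH3OH(l) already on the reactant side): -173.6 kcal
(ii) × 2: contributes 2·x
(iii) as written (C2H4(g) already on the product side): +12.5 kcal
(iv) reversed: +115.8 kcal
-463.1 = (-173.6) + (+12.5) + (+115.8) + 2·x
x = (-463.1 − (-45.3)) / (2) = -208.9 kcal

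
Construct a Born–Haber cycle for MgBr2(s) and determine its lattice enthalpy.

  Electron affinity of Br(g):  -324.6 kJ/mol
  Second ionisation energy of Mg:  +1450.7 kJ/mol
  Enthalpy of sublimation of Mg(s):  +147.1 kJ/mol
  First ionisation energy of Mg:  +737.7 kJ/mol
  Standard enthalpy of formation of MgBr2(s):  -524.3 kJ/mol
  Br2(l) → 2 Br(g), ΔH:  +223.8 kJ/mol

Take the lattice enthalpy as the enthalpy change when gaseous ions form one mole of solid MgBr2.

ΔHf° = 1·ΔHsub + 1·(ΣIE) + 1·D(Br2) + 2·EA + U
-524.3 = 1·(+147.1) + 1·(+2188.4) + 1·(+223.8) + 2·(-324.6) + U
U = -524.3 − (+1910.1) = -2434.4 kJ/mol

U = -2434.4 kJ/mol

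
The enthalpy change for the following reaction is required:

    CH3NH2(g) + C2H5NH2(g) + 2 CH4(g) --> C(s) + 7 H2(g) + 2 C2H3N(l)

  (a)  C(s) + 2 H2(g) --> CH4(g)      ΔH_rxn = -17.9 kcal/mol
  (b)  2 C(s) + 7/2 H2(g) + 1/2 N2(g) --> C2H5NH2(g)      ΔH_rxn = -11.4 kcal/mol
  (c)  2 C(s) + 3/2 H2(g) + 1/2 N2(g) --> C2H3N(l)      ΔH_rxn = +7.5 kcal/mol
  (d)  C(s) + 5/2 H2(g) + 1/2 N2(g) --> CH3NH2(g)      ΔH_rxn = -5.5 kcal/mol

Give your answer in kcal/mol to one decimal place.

ΔH_rxn = 67.7 kcal/mol

(a) reversed and × 2 (CH4(g) must end up as a reactant; scale by 2 for the 2 CH4(g)): (-2)·(-17.9) = +35.8 kcal/mol
(b) reversed (reverse to put C2H5NH2(g) on the reactant side): +11.4 kcal/mol
(c) × 2 (scale by 2 for the 2 C2H3N(l)): (2)·(+7.5) = +15.0 kcal/mol
(d) reversed (reverse to put CH3NH2(g) on the reactant side): +5.5 kcal/mol
ΔH_rxn = (-2)·(-17.9) + (-1)·(-11.4) + (2)·(+7.5) + (-1)·(-5.5) = 67.7 kcal/mol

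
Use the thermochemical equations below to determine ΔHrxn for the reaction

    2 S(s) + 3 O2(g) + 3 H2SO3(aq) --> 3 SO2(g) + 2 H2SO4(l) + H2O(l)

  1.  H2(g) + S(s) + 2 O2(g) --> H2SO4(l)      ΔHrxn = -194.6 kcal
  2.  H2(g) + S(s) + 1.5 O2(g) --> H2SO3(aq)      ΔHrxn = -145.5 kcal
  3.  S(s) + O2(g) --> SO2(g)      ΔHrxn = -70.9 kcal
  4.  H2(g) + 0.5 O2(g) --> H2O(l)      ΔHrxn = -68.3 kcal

eq. 1 × 2 (×2 to match 2 H2SO4(l) in the target): (2)·(-194.6) = -389.2 kcal
eq. 2 reversed and × 3 (H2SO3(aq) must end up as a reactant; ×3 to match 3 H2SO3(aq) in the target): (-3)·(-145.5) = +436.5 kcal
eq. 3 × 3 (×3 to match 3 SO2(g) in the target): (3)·(-70.9) = -212.7 kcal
eq. 4 as written (H2O(l) already on the product side): -68.3 kcal
ΔHrxn = (-389.2) + (+436.5) + (-212.7) + (-68.3) = -233.7 kcal

ΔHrxn = -233.7 kcal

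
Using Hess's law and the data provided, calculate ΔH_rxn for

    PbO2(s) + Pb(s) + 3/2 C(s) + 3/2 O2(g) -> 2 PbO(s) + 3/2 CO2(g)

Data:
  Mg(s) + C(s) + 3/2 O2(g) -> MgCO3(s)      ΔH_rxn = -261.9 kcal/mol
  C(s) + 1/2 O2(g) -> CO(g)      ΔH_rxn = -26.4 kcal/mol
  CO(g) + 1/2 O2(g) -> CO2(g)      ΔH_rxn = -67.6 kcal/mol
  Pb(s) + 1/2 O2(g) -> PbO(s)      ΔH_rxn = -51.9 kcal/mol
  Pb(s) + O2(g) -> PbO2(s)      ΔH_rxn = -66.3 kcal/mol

equation 1: not needed.
equation 2 × 3/2: (3/2)·(-26.4) = -39.6 kcal/mol
equation 3 × 3/2: (3/2)·(-67.6) = -101.4 kcal/mol
equation 4 × 2: (2)·(-51.9) = -103.8 kcal/mol
equation 5 reversed: +66.3 kcal/mol
ΔH_rxn = (3/2)·(-26.4) + (3/2)·(-67.6) + (2)·(-51.9) + (-1)·(-66.3) = -178.5 kcal/mol

ΔH_rxn = -178.5 kcal/mol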